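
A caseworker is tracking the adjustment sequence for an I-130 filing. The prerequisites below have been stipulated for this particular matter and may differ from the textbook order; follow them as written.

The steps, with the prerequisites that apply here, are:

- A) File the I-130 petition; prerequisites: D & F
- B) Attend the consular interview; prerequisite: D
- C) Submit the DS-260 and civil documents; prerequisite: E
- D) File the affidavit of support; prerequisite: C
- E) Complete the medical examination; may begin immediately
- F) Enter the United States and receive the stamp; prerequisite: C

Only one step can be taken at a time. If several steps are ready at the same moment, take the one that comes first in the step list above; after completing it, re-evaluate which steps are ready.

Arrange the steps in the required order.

E, C, D, B, F, A

Only E has no prerequisites, so it is first.
That leaves C as the only ready step → C.
D and F are both available; D is listed earlier → D.
B and F are both available; B is listed earlier → B.
That leaves F as the only ready step → F.
A needed D and F, now all done → A.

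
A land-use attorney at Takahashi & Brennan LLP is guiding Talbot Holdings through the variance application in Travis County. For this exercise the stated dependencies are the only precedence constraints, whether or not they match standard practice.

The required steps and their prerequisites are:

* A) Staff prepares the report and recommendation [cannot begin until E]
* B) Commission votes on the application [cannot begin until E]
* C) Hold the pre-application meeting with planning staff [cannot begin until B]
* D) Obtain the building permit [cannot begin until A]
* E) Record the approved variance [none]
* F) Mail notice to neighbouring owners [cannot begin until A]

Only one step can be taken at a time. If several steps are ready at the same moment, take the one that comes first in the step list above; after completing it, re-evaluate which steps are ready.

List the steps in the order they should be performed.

E, A, B, C, D, F

E has no prerequisites → E first.
A and B are both available; A is listed earlier → A.
Ready: B, D and F. B is listed earlier → B.
C, D and F are all available; C is listed earlier → C.
Now D and F have their prerequisites met. D is listed earlier, so D next.
F is the only step now ready → F.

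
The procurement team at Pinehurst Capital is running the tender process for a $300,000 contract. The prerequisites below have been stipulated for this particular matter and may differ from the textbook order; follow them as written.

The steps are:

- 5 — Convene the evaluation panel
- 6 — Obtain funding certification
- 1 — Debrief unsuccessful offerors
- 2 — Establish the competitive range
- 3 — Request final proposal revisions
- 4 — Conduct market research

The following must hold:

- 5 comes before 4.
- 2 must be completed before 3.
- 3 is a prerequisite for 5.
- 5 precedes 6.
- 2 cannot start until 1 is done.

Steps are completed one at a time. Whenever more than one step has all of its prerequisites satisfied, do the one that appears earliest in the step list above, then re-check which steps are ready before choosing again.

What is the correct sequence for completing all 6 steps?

Only 1 has no prerequisites, so it is first.
That leaves 2 as the only ready step → 2.
3 is the only step now ready → 3.
Next only 5 has its prerequisites met → 5.
6 and 4 are both available; 6 is listed earlier → 6.
4 is the only step now ready → 4.

1 → 2 → 3 → 5 → 6 → 4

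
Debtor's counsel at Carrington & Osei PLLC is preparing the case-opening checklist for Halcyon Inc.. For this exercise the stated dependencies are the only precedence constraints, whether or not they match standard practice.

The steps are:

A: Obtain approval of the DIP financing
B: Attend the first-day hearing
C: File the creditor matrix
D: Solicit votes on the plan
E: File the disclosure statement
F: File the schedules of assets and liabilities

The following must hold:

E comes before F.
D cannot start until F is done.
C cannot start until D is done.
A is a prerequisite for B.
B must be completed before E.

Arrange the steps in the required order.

A, B, E, F, D, C

A has no prerequisites → A first.
B needed A, now all done → B.
That leaves E as the only ready step → E.
F is the only step now ready → F.
D is the only step now ready → D.
That leaves C as the only ready step → C.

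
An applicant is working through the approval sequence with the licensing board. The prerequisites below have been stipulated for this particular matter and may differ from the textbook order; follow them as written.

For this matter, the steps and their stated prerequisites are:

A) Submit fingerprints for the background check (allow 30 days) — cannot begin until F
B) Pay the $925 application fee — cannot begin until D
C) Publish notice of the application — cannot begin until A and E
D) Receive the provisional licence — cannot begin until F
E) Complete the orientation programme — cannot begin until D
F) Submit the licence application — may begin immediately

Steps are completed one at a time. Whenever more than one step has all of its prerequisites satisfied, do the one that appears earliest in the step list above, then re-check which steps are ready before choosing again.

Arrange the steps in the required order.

F has no prerequisites → F first.
Now A and D have their prerequisites met. A is listed earlier, so A next.
D needed F, now all done → D.
B and E are both available; B is listed earlier → B.
E is the only step now ready → E.
C is the only step now ready → C.

F → A → D → B → E → C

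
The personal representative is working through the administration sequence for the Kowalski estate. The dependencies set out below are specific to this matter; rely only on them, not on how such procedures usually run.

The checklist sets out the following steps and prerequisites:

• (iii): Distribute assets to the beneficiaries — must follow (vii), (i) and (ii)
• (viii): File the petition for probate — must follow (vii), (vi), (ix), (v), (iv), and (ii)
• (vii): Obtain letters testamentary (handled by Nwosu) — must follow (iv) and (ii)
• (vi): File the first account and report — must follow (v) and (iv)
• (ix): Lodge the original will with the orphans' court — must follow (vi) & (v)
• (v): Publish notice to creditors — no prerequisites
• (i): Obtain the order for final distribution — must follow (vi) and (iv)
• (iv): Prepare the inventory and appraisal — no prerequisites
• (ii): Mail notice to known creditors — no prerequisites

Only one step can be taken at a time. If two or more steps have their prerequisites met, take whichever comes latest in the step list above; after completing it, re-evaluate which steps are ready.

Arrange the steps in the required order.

(ii), (iv), (v), (vi), (i), (ix), (vii), (viii), (iii)

Nothing is required for (ii), (iv) and (v). (ii) is listed later → (ii) first.
Ready: (iv) and (v). (iv) is listed later → (iv).
Now (v) and (vii) have their prerequisites met. (v) is listed later, so (v) next.
Now (vi) and (vii) have their prerequisites met. (vi) is listed later, so (vi) next.
(i), (ix) and (vii) are all available; (i) is listed later → (i).
Ready: (ix) and (vii). (ix) is listed later → (ix).
That leaves (vii) as the only ready step → (vii).
(viii) and (iii) are both available; (viii) is listed later → (viii).
Next only (iii) has its prerequisites met → (iii).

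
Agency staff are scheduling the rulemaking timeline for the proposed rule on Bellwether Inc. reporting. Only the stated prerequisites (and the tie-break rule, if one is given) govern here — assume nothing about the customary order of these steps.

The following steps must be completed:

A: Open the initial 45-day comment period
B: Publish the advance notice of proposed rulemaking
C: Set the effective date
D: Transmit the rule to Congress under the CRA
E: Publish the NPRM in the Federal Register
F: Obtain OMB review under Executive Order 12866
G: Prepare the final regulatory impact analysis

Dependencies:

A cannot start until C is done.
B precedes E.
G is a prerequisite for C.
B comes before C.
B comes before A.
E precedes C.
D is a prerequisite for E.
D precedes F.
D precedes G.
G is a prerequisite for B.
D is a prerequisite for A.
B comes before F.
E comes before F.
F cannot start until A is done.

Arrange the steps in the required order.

D, G, B, E, C, A, F

D is the only step with nothing outstanding, so it goes first.
Next only G has its prerequisites met → G.
B needed G, now all done → B.
Next only E has its prerequisites met → E.
C needed B, E and G, now all done → C.
A is the only step now ready → A.
Next only F has its prerequisites met → F.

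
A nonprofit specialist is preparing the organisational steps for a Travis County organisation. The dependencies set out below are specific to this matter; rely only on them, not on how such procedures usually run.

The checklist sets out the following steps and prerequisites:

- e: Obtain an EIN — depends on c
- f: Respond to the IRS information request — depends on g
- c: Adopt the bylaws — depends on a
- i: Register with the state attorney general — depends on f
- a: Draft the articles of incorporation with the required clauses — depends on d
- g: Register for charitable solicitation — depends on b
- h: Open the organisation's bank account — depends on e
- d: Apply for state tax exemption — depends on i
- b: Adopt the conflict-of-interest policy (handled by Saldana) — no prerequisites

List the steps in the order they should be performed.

b → g → f → i → d → a → c → e → h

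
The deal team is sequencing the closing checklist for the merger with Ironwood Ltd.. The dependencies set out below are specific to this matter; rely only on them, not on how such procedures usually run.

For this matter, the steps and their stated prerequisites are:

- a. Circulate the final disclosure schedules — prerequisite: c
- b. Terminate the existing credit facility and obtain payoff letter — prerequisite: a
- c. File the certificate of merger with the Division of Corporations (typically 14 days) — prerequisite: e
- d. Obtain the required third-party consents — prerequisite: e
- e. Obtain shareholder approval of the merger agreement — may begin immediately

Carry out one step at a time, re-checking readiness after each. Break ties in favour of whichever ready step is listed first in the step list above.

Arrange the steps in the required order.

e, c, a, b, d

e has no prerequisites → e first.
Now c and d have their prerequisites met. c is listed earlier, so c next.
Ready: a and d. a is listed earlier → a.
Now b and d have their prerequisites met. b is listed earlier, so b next.
d needed e, now all done → d.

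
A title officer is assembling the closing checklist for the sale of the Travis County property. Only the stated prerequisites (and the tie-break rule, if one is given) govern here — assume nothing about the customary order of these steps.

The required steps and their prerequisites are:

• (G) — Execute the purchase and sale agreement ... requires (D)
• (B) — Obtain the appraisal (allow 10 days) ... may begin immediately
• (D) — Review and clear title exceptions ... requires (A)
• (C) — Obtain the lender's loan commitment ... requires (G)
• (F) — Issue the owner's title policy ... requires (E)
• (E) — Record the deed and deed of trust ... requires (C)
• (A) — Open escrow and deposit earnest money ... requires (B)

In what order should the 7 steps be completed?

Only (B) has no prerequisites, so it is first.
Next only (A) has its prerequisites met → (A).
(D) needed (A), now all done → (D).
Next only (G) has its prerequisites met → (G).
(C) needed (G), now all done → (C).
(E) is the only step now ready → (E).
(F) is the only step now ready → (F).

(B), (A), (D), (G), (C), (E), (F)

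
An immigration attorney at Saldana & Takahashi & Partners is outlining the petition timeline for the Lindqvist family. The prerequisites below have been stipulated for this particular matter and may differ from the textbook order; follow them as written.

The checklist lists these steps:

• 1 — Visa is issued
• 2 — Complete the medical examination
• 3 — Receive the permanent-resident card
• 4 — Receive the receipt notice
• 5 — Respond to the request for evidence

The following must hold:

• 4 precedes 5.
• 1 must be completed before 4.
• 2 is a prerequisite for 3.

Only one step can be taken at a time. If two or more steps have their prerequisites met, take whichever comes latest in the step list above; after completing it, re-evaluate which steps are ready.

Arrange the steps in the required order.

2 and 1 have no prerequisites; 2 is listed later, so 2 is first.
Ready: 3 and 1. 3 is listed later → 3.
That leaves 1 as the only ready step → 1.
That leaves 4 as the only ready step → 4.
5 needed 4, now all done → 5.

2 3 1 4 5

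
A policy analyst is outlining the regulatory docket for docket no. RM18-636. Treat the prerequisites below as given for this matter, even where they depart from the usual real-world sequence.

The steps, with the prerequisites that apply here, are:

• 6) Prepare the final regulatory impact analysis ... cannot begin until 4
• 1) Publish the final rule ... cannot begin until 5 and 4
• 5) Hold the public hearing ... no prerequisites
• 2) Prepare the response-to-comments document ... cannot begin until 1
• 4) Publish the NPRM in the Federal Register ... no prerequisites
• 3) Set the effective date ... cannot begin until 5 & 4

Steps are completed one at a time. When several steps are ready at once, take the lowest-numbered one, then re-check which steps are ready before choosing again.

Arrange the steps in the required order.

4, 5, 1, 2, 3, 6

Nothing is required for 4 and 5. 4 has the earlier label → 4 first.
5 and 6 are both available; 5 has the earlier label → 5.
1 and 3 now also ready, so the ready set is {1, 3, 6}; 1 has the earlier label → 1.
2 now also ready, so the ready set is {2, 3, 6}; 2 has the earlier label → 2.
Now 3 and 6 have their prerequisites met. 3 has the earlier label, so 3 next.
6 needed 4, now all done → 6.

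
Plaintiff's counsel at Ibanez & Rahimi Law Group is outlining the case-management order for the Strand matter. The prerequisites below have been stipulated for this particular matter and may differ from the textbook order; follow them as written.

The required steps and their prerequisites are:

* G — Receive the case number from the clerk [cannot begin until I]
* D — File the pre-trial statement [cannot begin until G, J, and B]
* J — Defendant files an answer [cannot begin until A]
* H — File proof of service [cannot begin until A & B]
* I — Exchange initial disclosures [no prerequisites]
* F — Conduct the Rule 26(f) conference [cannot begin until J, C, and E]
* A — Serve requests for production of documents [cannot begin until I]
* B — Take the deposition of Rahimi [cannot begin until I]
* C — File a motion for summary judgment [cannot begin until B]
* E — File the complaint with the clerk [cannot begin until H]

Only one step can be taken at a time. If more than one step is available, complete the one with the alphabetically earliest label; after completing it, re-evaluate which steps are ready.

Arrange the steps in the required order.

I has no prerequisites → I first.
Ready: A, B and G. A has the earlier label → A.
B, G and J are all available; B has the earlier label → B.
C and H now also ready, so the ready set is {C, G, H, J}; C has the earlier label → C.
Ready: G, H and J. G has the earlier label → G.
Now H and J have their prerequisites met. H has the earlier label, so H next.
Now E and J have their prerequisites met. E has the earlier label, so E next.
J is the only step now ready → J.
Now D and F have their prerequisites met. D has the earlier label, so D next.
Next only F has its prerequisites met → F.

I, A, B, C, G, H, E, J, D, F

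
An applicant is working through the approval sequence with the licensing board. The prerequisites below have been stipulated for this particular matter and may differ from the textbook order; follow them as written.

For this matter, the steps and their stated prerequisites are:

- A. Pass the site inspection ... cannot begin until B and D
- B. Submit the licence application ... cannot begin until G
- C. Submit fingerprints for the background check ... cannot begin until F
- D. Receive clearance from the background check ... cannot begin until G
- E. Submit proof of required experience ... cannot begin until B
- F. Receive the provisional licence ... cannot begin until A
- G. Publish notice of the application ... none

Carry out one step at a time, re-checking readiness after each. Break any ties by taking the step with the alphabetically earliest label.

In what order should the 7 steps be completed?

G B D A E F C

G has no prerequisites → G first.
Now B and D have their prerequisites met. B has the earlier label, so B next.
Ready: D and E. D has the earlier label → D.
A now also ready, so the ready set is {A, E}; A has the earlier label → A.
Now E and F have their prerequisites met. E has the earlier label, so E next.
Next only F has its prerequisites met → F.
Next only C has its prerequisites met → C.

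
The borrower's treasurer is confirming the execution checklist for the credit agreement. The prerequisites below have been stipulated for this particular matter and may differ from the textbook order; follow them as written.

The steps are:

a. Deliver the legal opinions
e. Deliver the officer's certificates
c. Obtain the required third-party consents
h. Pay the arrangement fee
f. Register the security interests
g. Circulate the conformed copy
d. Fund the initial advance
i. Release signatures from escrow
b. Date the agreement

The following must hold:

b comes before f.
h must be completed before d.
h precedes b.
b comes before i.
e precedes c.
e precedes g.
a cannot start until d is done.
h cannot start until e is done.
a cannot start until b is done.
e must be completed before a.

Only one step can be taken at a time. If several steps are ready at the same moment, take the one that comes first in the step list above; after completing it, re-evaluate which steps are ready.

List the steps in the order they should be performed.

e c h g d b a f i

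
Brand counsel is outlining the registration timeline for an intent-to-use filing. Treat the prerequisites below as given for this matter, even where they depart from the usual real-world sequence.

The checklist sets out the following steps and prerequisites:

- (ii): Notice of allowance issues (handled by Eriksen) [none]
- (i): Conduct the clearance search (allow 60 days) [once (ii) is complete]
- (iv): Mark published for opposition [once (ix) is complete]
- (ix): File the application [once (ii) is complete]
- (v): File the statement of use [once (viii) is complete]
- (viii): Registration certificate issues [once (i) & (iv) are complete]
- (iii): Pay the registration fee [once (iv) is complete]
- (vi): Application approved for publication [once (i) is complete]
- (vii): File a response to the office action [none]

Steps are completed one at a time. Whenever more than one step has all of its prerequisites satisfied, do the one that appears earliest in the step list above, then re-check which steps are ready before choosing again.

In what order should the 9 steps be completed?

(ii) → (i) → (ix) → (iv) → (viii) → (v) → (iii) → (vi) → (vii)

Nothing is required for (ii) and (vii). (ii) is listed earlier → (ii) first.
Ready: (i), (ix) and (vii). (i) is listed earlier → (i).
(vi) now also ready, so the ready set is {(ix), (vi), (vii)}; (ix) is listed earlier → (ix).
Ready: (iv), (vi) and (vii). (iv) is listed earlier → (iv).
(viii), (iii), (vi) and (vii) are all available; (viii) is listed earlier → (viii).
(v) now also ready, so the ready set is {(v), (iii), (vi), (vii)}; (v) is listed earlier → (v).
(iii), (vi) and (vii) are all available; (iii) is listed earlier → (iii).
Ready: (vi) and (vii). (vi) is listed earlier → (vi).
That leaves (vii) as the only ready step → (vii).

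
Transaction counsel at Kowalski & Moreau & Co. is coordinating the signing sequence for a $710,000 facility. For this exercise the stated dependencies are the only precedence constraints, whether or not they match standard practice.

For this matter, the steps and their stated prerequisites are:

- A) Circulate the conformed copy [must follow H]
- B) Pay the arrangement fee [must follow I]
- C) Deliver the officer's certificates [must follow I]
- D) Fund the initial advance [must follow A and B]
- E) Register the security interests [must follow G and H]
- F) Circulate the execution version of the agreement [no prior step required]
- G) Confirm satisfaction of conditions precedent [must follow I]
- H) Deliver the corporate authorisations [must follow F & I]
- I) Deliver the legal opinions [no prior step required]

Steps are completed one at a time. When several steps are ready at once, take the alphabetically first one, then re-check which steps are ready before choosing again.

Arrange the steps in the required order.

Nothing is required for F and I. F has the earlier label → F first.
Next only I has its prerequisites met → I.
Now B, C, G and H have their prerequisites met. B has the earlier label, so B next.
C, G and H are all available; C has the earlier label → C.
Ready: G and H. G has the earlier label → G.
H needed F and I, now all done → H.
Now A and E have their prerequisites met. A has the earlier label, so A next.
Ready: D and E. D has the earlier label → D.
That leaves E as the only ready step → E.

F, I, B, C, G, H, A, D, E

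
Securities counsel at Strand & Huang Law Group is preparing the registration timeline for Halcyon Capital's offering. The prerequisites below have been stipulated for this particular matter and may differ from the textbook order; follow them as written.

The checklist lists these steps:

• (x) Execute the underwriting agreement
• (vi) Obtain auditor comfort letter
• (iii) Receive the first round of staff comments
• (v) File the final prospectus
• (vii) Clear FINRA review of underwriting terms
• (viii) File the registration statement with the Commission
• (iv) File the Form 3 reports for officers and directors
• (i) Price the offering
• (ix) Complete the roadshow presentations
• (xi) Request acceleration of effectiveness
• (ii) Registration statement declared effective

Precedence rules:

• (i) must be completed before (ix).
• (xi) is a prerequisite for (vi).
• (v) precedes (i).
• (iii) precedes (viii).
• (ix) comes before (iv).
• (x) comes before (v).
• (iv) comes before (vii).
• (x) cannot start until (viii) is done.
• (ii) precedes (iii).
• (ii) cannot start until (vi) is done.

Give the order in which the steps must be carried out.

(xi) → (vi) → (ii) → (iii) → (viii) → (x) → (v) → (i) → (ix) → (iv) → (vii)

Only (xi) has no prerequisites, so it is first.
That leaves (vi) as the only ready step → (vi).
That leaves (ii) as the only ready step → (ii).
Next only (iii) has its prerequisites met → (iii).
(viii) needed (iii), now all done → (viii).
(x) is the only step now ready → (x).
That leaves (v) as the only ready step → (v).
That leaves (i) as the only ready step → (i).
Next only (ix) has its prerequisites met → (ix).
(iv) is the only step now ready → (iv).
That leaves (vii) as the only ready step → (vii).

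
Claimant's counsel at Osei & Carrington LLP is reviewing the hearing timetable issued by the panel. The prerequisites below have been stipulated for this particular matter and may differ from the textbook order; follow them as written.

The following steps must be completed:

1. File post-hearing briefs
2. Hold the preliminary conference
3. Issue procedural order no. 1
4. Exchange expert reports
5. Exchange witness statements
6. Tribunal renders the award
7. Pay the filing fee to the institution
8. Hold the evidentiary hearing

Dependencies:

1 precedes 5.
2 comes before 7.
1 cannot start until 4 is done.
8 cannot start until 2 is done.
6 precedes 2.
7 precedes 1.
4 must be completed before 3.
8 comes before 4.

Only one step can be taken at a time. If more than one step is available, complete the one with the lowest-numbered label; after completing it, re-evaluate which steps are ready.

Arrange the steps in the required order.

6 → 2 → 7 → 8 → 4 → 1 → 3 → 5

Only 6 has no prerequisites, so it is first.
That leaves 2 as the only ready step → 2.
Ready: 7 and 8. 7 has the earlier label → 7.
8 needed 2, now all done → 8.
Next only 4 has its prerequisites met → 4.
Ready: 1 and 3. 1 has the earlier label → 1.
5 now also ready, so the ready set is {3, 5}; 3 has the earlier label → 3.
That leaves 5 as the only ready step → 5.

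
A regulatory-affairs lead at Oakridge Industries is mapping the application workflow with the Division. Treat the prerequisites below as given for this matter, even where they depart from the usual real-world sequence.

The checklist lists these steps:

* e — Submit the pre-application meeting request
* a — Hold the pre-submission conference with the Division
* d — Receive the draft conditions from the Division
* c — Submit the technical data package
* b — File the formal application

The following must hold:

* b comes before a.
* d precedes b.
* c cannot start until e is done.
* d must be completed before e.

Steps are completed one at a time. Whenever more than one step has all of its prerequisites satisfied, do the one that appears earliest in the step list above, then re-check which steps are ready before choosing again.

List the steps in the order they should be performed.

d, e, c, b, a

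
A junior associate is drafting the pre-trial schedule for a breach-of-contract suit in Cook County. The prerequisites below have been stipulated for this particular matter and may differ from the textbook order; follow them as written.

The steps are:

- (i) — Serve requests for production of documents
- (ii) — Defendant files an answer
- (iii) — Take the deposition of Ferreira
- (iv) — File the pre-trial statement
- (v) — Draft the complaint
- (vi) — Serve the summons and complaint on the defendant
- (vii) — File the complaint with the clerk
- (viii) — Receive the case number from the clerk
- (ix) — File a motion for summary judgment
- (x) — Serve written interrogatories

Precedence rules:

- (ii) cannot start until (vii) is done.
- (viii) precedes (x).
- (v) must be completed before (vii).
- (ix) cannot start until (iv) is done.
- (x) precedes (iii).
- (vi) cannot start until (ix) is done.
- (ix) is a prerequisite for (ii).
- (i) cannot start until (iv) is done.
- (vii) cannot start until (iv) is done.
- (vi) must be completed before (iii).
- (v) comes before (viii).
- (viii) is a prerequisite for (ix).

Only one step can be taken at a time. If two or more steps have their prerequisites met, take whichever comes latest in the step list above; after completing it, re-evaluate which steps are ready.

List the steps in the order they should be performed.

(v) → (viii) → (x) → (iv) → (ix) → (vii) → (vi) → (iii) → (ii) → (i)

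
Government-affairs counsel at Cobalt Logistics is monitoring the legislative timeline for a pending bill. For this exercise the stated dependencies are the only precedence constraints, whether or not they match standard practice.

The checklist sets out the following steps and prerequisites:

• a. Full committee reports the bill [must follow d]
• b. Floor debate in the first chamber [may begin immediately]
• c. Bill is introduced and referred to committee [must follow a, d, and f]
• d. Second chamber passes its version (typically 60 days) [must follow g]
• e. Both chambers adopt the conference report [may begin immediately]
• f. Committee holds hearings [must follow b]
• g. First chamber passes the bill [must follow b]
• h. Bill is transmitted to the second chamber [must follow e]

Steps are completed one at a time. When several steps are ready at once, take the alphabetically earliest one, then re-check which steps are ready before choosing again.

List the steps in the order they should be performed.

Nothing is required for b and e. b has the earlier label → b first.
f and g now also ready, so the ready set is {e, f, g}; e has the earlier label → e.
Now f, g and h have their prerequisites met. f has the earlier label, so f next.
Now g and h have their prerequisites met. g has the earlier label, so g next.
d and h are both available; d has the earlier label → d.
a now also ready, so the ready set is {a, h}; a has the earlier label → a.
c now also ready, so the ready set is {c, h}; c has the earlier label → c.
That leaves h as the only ready step → h.

b, e, f, g, d, a, c, h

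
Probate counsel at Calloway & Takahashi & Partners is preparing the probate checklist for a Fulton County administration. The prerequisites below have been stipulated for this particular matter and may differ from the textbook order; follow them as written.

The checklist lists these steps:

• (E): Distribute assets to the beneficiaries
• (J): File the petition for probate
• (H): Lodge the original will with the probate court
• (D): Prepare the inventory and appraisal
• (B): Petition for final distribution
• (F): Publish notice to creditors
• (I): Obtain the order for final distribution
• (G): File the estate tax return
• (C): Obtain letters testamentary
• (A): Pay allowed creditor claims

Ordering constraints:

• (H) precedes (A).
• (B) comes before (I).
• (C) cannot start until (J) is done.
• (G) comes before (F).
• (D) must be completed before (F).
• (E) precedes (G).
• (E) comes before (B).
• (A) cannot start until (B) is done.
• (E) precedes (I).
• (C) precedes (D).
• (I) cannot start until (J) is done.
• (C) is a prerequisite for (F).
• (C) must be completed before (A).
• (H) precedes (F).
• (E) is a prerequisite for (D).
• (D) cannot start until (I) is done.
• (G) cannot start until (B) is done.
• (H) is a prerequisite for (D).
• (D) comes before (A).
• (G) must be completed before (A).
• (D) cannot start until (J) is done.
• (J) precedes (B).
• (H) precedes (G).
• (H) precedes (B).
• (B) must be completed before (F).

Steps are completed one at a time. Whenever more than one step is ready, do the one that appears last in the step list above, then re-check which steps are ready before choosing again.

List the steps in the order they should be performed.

(H), (J), (C), (E), (B), (G), (I), (D), (A), (F)

Nothing is required for (H), (J) and (E). (H) is listed later → (H) first.
Ready: (J) and (E). (J) is listed later → (J).
(C) now also ready, so the ready set is {(C), (E)}; (C) is listed later → (C).
(E) is the only step now ready → (E).
(B) needed (H), (J) and (E), now all done → (B).
Ready: (G) and (I). (G) is listed later → (G).
(I) is the only step now ready → (I).
(D) needed (C), (I), (H), (J) and (E), now all done → (D).
(A) and (F) are both available; (A) is listed later → (A).
Next only (F) has its prerequisites met → (F).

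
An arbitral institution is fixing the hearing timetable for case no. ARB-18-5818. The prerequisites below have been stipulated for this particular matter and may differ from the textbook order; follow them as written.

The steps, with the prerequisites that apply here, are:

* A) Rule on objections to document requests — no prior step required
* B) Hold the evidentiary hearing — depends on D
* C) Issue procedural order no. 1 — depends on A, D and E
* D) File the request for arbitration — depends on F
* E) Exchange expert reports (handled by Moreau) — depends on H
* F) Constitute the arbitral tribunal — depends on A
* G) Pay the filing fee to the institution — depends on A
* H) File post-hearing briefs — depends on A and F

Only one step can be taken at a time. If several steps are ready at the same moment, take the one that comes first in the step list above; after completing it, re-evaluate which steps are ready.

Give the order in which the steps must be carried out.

A has no prerequisites → A first.
F and G are both available; F is listed earlier → F.
Ready: D, G and H. D is listed earlier → D.
B now also ready, so the ready set is {B, G, H}; B is listed earlier → B.
Now G and H have their prerequisites met. G is listed earlier, so G next.
H needed A and F, now all done → H.
Next only E has its prerequisites met → E.
That leaves C as the only ready step → C.

A F D B G H E C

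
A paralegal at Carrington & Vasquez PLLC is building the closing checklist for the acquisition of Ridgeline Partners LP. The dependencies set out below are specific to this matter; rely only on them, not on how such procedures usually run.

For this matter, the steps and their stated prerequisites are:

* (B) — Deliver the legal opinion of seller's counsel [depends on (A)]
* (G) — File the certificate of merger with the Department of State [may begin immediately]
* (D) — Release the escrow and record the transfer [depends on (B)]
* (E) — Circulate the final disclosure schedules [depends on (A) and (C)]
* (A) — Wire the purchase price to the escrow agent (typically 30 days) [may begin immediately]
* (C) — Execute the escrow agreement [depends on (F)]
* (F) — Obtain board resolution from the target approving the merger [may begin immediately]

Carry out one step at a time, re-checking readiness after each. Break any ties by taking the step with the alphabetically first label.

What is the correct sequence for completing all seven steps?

(A), (B), (D), (F), (C), (E), (G)

(A), (F) and (G) have no prerequisites; (A) has the earlier label, so (A) is first.
Ready: (B), (F) and (G). (B) has the earlier label → (B).
(D), (F) and (G) are all available; (D) has the earlier label → (D).
Ready: (F) and (G). (F) has the earlier label → (F).
Ready: (C) and (G). (C) has the earlier label → (C).
Now (E) and (G) have their prerequisites met. (E) has the earlier label, so (E) next.
(G) is the only step now ready → (G).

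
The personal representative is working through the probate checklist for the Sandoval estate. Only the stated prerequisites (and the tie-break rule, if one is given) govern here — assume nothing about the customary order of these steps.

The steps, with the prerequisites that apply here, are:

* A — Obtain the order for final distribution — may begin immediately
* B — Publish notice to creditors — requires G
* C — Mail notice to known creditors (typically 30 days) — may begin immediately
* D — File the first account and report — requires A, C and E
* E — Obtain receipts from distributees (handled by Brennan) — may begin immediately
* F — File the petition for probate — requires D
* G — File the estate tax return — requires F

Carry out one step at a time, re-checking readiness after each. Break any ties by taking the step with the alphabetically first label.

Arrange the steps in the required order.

A, C and E have no prerequisites; A has the earlier label, so A is first.
C and E are both available; C has the earlier label → C.
That leaves E as the only ready step → E.
Next only D has its prerequisites met → D.
Next only F has its prerequisites met → F.
Next only G has its prerequisites met → G.
That leaves B as the only ready step → B.

A → C → E → D → F → G → B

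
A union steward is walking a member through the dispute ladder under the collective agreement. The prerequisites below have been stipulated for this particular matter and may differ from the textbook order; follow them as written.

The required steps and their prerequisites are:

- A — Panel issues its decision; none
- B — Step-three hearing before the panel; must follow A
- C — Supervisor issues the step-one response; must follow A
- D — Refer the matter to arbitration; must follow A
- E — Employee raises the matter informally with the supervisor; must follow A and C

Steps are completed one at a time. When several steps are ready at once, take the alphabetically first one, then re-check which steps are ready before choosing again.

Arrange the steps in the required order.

A, B, C, D, E

A is the only step with nothing outstanding, so it goes first.
Ready: B, C and D. B has the earlier label → B.
Now C and D have their prerequisites met. C has the earlier label, so C next.
E now also ready, so the ready set is {D, E}; D has the earlier label → D.
Next only E has its prerequisites met → E.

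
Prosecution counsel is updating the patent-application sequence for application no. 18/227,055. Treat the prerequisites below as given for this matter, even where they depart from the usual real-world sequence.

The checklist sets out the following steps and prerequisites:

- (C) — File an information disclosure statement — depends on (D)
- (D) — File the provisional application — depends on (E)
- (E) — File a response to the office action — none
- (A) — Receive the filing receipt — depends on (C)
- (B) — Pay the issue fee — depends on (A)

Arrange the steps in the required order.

Only (E) has no prerequisites, so it is first.
That leaves (D) as the only ready step → (D).
(C) needed (D), now all done → (C).
(A) is the only step now ready → (A).
(B) is the only step now ready → (B).

(E) → (D) → (C) → (A) → (B)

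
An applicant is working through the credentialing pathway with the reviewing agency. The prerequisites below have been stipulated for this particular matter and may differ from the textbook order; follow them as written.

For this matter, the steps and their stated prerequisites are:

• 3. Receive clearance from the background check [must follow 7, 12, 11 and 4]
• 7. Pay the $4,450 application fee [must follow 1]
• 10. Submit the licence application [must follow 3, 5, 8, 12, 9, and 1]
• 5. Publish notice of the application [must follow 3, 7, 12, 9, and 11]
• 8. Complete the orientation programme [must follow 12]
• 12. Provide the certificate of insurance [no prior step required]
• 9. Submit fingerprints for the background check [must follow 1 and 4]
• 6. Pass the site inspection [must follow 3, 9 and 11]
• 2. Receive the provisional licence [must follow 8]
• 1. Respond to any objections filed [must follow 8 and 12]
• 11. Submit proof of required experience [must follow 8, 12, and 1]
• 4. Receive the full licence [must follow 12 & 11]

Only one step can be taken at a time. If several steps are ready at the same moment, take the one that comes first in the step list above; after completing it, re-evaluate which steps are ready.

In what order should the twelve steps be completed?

12 has no prerequisites → 12 first.
8 is the only step now ready → 8.
2 and 1 are both available; 2 is listed earlier → 2.
1 needed 8 and 12, now all done → 1.
7 and 11 are both available; 7 is listed earlier → 7.
Next only 11 has its prerequisites met → 11.
4 needed 12 and 11, now all done → 4.
Ready: 3 and 9. 3 is listed earlier → 3.
9 needed 1 and 4, now all done → 9.
Ready: 5 and 6. 5 is listed earlier → 5.
Ready: 10 and 6. 10 is listed earlier → 10.
6 needed 3, 9 and 11, now all done → 6.

12, 8, 2, 1, 7, 11, 4, 3, 9, 5, 10, 6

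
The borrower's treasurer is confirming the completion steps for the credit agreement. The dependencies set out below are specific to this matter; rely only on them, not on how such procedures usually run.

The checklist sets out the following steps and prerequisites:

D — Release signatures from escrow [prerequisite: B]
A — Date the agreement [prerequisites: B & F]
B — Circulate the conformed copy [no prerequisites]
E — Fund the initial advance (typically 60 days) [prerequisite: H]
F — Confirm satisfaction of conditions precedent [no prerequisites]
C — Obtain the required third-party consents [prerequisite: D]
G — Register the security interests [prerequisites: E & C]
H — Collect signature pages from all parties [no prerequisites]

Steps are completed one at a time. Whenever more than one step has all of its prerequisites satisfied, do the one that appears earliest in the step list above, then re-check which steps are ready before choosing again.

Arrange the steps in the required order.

Nothing is required for B, F and H. B is listed earlier → B first.
D now also ready, so the ready set is {D, F, H}; D is listed earlier → D.
Now F, C and H have their prerequisites met. F is listed earlier, so F next.
A now also ready, so the ready set is {A, C, H}; A is listed earlier → A.
Now C and H have their prerequisites met. C is listed earlier, so C next.
That leaves H as the only ready step → H.
E needed H, now all done → E.
G needed E and C, now all done → G.

B → D → F → A → C → H → E → G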